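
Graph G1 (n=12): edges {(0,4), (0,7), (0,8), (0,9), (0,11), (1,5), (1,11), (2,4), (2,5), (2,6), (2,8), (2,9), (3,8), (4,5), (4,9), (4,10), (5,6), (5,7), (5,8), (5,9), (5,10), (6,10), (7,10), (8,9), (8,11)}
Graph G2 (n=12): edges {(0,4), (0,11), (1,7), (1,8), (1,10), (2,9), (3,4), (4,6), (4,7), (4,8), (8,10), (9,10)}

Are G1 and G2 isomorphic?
No, not isomorphic

The graphs are NOT isomorphic.

Connected components of G1: 1 component(s) with vertex sets [[0, 1, 2, 3, 4, 5, 6, 7, 8, 9, 10, 11]], sizes [12].
Connected components of G2: 2 component(s) with vertex sets [[5], [0, 1, 2, 3, 4, 6, 7, 8, 9, 10, 11]], sizes [1, 11].
The number of connected components (and the multiset of component sizes) is an isomorphism invariant — an isomorphism maps each component of G1 bijectively onto a component of G2. Since G1 has 1 component(s) and G2 has 2, they cannot be isomorphic.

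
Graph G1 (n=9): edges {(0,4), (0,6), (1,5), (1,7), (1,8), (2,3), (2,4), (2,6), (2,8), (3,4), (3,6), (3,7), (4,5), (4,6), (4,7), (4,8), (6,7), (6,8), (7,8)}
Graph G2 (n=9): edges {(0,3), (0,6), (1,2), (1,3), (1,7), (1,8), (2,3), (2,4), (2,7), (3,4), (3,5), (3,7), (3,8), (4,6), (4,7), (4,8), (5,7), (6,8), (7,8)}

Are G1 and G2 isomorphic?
Yes, isomorphic

The graphs are isomorphic.
One valid mapping φ: V(G1) → V(G2): 0→5, 1→6, 2→1, 3→2, 4→3, 5→0, 6→7, 7→4, 8→8

Verify φ preserves adjacency — for each edge of G1, its image is an edge of G2:
  (0,4) → (φ(0),φ(4)) = (3,5) ∈ E(G2) ✓
  (0,6) → (φ(0),φ(6)) = (5,7) ∈ E(G2) ✓
  (1,5) → (φ(1),φ(5)) = (0,6) ∈ E(G2) ✓
  (1,7) → (φ(1),φ(7)) = (4,6) ∈ E(G2) ✓
  (1,8) → (φ(1),φ(8)) = (6,8) ∈ E(G2) ✓
  (2,3) → (φ(2),φ(3)) = (1,2) ∈ E(G2) ✓
  (2,4) → (φ(2),φ(4)) = (1,3) ∈ E(G2) ✓
  (2,6) → (φ(2),φ(6)) = (1,7) ∈ E(G2) ✓
  (2,8) → (φ(2),φ(8)) = (1,8) ∈ E(G2) ✓
  (3,4) → (φ(3),φ(4)) = (2,3) ∈ E(G2) ✓
  (3,6) → (φ(3),φ(6)) = (2,7) ∈ E(G2) ✓
  (3,7) → (φ(3),φ(7)) = (2,4) ∈ E(G2) ✓
  (4,5) → (φ(4),φ(5)) = (0,3) ∈ E(G2) ✓
  (4,6) → (φ(4),φ(6)) = (3,7) ∈ E(G2) ✓
  (4,7) → (φ(4),φ(7)) = (3,4) ∈ E(G2) ✓
  (4,8) → (φ(4),φ(8)) = (3,8) ∈ E(G2) ✓
  (6,7) → (φ(6),φ(7)) = (4,7) ∈ E(G2) ✓
  (6,8) → (φ(6),φ(8)) = (7,8) ∈ E(G2) ✓
  (7,8) → (φ(7),φ(8)) = (4,8) ∈ E(G2) ✓
All 19 edges of G1 map to edges of G2, and |E(G1)| = |E(G2)| = 19, so φ is a bijection on edges as well as vertices. Hence G1 ≅ G2.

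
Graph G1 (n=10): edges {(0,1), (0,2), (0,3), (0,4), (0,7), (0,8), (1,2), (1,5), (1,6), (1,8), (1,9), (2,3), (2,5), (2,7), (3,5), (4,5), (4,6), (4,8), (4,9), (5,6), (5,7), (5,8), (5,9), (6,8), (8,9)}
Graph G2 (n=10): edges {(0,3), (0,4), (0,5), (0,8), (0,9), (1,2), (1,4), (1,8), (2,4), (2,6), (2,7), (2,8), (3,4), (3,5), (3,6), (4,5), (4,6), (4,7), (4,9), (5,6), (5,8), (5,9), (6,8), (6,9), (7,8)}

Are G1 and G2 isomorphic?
Yes, isomorphic

The graphs are isomorphic.
One valid mapping φ: V(G1) → V(G2): 0→8, 1→6, 2→2, 3→7, 4→0, 5→4, 6→9, 7→1, 8→5, 9→3

Verify φ preserves adjacency — for each edge of G1, its image is an edge of G2:
  (0,1) → (φ(0),φ(1)) = (6,8) ∈ E(G2) ✓
  (0,2) → (φ(0),φ(2)) = (2,8) ∈ E(G2) ✓
  (0,3) → (φ(0),φ(3)) = (7,8) ∈ E(G2) ✓
  (0,4) → (φ(0),φ(4)) = (0,8) ∈ E(G2) ✓
  (0,7) → (φ(0),φ(7)) = (1,8) ∈ E(G2) ✓
  (0,8) → (φ(0),φ(8)) = (5,8) ∈ E(G2) ✓
  (1,2) → (φ(1),φ(2)) = (2,6) ∈ E(G2) ✓
  (1,5) → (φ(1),φ(5)) = (4,6) ∈ E(G2) ✓
  (1,6) → (φ(1),φ(6)) = (6,9) ∈ E(G2) ✓
  (1,8) → (φ(1),φ(8)) = (5,6) ∈ E(G2) ✓
  (1,9) → (φ(1),φ(9)) = (3,6) ∈ E(G2) ✓
  (2,3) → (φ(2),φ(3)) = (2,7) ∈ E(G2) ✓
  (2,5) → (φ(2),φ(5)) = (2,4) ∈ E(G2) ✓
  (2,7) → (φ(2),φ(7)) = (1,2) ∈ E(G2) ✓
  (3,5) → (φ(3),φ(5)) = (4,7) ∈ E(G2) ✓
  (4,5) → (φ(4),φ(5)) = (0,4) ∈ E(G2) ✓
  (4,6) → (φ(4),φ(6)) = (0,9) ∈ E(G2) ✓
  (4,8) → (φ(4),φ(8)) = (0,5) ∈ E(G2) ✓
  (4,9) → (φ(4),φ(9)) = (0,3) ∈ E(G2) ✓
  (5,6) → (φ(5),φ(6)) = (4,9) ∈ E(G2) ✓
  (5,7) → (φ(5),φ(7)) = (1,4) ∈ E(G2) ✓
  (5,8) → (φ(5),φ(8)) = (4,5) ∈ E(G2) ✓
  (5,9) → (φ(5),φ(9)) = (3,4) ∈ E(G2) ✓
  (6,8) → (φ(6),φ(8)) = (5,9) ∈ E(G2) ✓
  (8,9) → (φ(8),φ(9)) = (3,5) ∈ E(G2) ✓
All 25 edges of G1 map to edges of G2, and |E(G1)| = |E(G2)| = 25, so φ is a bijection on edges as well as vertices. Hence G1 ≅ G2.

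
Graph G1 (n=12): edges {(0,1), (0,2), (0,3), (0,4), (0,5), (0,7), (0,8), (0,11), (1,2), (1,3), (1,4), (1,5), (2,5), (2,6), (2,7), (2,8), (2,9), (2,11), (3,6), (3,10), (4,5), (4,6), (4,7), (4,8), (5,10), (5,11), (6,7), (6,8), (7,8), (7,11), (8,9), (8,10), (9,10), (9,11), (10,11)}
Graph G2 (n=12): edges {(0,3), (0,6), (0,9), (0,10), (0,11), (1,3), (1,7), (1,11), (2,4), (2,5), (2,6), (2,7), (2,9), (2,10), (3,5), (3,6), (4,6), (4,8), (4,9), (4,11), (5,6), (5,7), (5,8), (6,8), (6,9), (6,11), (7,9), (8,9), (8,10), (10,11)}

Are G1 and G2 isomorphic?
No, not isomorphic

The graphs are NOT isomorphic.

Counting triangles (3-cliques): G1 has 30, G2 has 17.
Triangle count is an isomorphism invariant, so differing triangle counts rule out isomorphism.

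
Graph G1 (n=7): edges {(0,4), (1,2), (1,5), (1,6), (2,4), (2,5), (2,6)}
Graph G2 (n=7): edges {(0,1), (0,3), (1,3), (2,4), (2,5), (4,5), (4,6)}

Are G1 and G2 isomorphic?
No, not isomorphic

The graphs are NOT isomorphic.

Degrees in G1: deg(0)=1, deg(1)=3, deg(2)=4, deg(3)=0, deg(4)=2, deg(5)=2, deg(6)=2.
Sorted degree sequence of G1: [4, 3, 2, 2, 2, 1, 0].
Degrees in G2: deg(0)=2, deg(1)=2, deg(2)=2, deg(3)=2, deg(4)=3, deg(5)=2, deg(6)=1.
Sorted degree sequence of G2: [3, 2, 2, 2, 2, 2, 1].
The (sorted) degree sequence is an isomorphism invariant, so since G1 and G2 have different degree sequences they cannot be isomorphic.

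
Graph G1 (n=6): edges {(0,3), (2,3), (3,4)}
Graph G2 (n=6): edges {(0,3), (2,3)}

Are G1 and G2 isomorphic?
No, not isomorphic

The graphs are NOT isomorphic.

Counting edges: G1 has 3 edge(s); G2 has 2 edge(s).
Edge count is an isomorphism invariant (a bijection on vertices induces a bijection on edges), so differing edge counts rule out isomorphism.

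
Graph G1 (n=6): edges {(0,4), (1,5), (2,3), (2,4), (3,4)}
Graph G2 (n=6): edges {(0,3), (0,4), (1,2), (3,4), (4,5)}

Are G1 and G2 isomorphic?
Yes, isomorphic

The graphs are isomorphic.
One valid mapping φ: V(G1) → V(G2): 0→5, 1→1, 2→3, 3→0, 4→4, 5→2

Verify φ preserves adjacency — for each edge of G1, its image is an edge of G2:
  (0,4) → (φ(0),φ(4)) = (4,5) ∈ E(G2) ✓
  (1,5) → (φ(1),φ(5)) = (1,2) ∈ E(G2) ✓
  (2,3) → (φ(2),φ(3)) = (0,3) ∈ E(G2) ✓
  (2,4) → (φ(2),φ(4)) = (3,4) ∈ E(G2) ✓
  (3,4) → (φ(3),φ(4)) = (0,4) ∈ E(G2) ✓
All 5 edges of G1 map to edges of G2, and |E(G1)| = |E(G2)| = 5, so φ is a bijection on edges as well as vertices. Hence G1 ≅ G2.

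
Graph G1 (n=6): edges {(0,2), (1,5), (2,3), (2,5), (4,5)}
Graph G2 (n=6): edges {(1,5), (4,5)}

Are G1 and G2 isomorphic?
No, not isomorphic

The graphs are NOT isomorphic.

Connected components of G1: 1 component(s) with vertex sets [[0, 1, 2, 3, 4, 5]], sizes [6].
Connected components of G2: 4 component(s) with vertex sets [[0], [2], [3], [1, 4, 5]], sizes [1, 1, 1, 3].
The number of connected components (and the multiset of component sizes) is an isomorphism invariant — an isomorphism maps each component of G1 bijectively onto a component of G2. Since G1 has 1 component(s) and G2 has 4, they cannot be isomorphic.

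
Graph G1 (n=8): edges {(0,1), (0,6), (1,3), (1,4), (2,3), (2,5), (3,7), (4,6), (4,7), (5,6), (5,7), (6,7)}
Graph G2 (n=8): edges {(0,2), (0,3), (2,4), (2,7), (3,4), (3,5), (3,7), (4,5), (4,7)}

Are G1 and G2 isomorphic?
No, not isomorphic

The graphs are NOT isomorphic.

Connected components of G1: 1 component(s) with vertex sets [[0, 1, 2, 3, 4, 5, 6, 7]], sizes [8].
Connected components of G2: 3 component(s) with vertex sets [[1], [6], [0, 2, 3, 4, 5, 7]], sizes [1, 1, 6].
The number of connected components (and the multiset of component sizes) is an isomorphism invariant — an isomorphism maps each component of G1 bijectively onto a component of G2. Since G1 has 1 component(s) and G2 has 3, they cannot be isomorphic.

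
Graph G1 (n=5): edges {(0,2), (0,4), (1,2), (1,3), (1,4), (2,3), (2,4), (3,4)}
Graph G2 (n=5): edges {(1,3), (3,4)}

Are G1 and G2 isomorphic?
No, not isomorphic

The graphs are NOT isomorphic.

Connected components of G1: 1 component(s) with vertex sets [[0, 1, 2, 3, 4]], sizes [5].
Connected components of G2: 3 component(s) with vertex sets [[0], [2], [1, 3, 4]], sizes [1, 1, 3].
The number of connected components (and the multiset of component sizes) is an isomorphism invariant — an isomorphism maps each component of G1 bijectively onto a component of G2. Since G1 has 1 component(s) and G2 has 3, they cannot be isomorphic.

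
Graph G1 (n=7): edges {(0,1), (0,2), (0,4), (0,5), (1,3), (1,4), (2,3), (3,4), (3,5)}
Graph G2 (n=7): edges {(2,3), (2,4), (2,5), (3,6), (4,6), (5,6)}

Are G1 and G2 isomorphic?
No, not isomorphic

The graphs are NOT isomorphic.

Connected components of G1: 2 component(s) with vertex sets [[6], [0, 1, 2, 3, 4, 5]], sizes [1, 6].
Connected components of G2: 3 component(s) with vertex sets [[0], [1], [2, 3, 4, 5, 6]], sizes [1, 1, 5].
The number of connected components (and the multiset of component sizes) is an isomorphism invariant — an isomorphism maps each component of G1 bijectively onto a component of G2. Since G1 has 2 component(s) and G2 has 3, they cannot be isomorphic.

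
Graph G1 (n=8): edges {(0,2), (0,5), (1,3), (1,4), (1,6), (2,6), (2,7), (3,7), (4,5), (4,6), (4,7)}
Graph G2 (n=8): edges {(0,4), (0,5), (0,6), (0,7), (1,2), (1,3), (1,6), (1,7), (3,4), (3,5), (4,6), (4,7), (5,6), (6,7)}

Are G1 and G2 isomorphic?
No, not isomorphic

The graphs are NOT isomorphic.

Counting triangles (3-cliques): G1 has 1, G2 has 6.
Triangle count is an isomorphism invariant, so differing triangle counts rule out isomorphism.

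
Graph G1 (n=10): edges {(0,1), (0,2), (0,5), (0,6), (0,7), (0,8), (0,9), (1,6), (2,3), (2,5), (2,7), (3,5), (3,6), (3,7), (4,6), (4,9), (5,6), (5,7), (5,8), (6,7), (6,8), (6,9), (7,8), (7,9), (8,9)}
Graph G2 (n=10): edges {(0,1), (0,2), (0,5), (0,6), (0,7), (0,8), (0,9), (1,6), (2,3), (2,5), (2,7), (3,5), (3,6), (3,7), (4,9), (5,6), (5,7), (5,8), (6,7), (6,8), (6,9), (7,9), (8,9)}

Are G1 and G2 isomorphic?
No, not isomorphic

The graphs are NOT isomorphic.

Counting edges: G1 has 25 edge(s); G2 has 23 edge(s).
Edge count is an isomorphism invariant (a bijection on vertices induces a bijection on edges), so differing edge counts rule out isomorphism.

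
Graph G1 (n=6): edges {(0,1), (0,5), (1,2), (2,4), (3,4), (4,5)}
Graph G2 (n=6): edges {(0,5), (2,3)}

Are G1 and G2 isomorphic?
No, not isomorphic

The graphs are NOT isomorphic.

Connected components of G1: 1 component(s) with vertex sets [[0, 1, 2, 3, 4, 5]], sizes [6].
Connected components of G2: 4 component(s) with vertex sets [[1], [4], [0, 5], [2, 3]], sizes [1, 1, 2, 2].
The number of connected components (and the multiset of component sizes) is an isomorphism invariant — an isomorphism maps each component of G1 bijectively onto a component of G2. Since G1 has 1 component(s) and G2 has 4, they cannot be isomorphic.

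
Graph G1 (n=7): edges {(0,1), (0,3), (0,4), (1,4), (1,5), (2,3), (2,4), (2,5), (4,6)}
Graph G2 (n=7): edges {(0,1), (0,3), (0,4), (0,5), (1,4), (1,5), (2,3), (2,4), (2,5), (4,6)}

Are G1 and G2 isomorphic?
No, not isomorphic

The graphs are NOT isomorphic.

Counting edges: G1 has 9 edge(s); G2 has 10 edge(s).
Edge count is an isomorphism invariant (a bijection on vertices induces a bijection on edges), so differing edge counts rule out isomorphism.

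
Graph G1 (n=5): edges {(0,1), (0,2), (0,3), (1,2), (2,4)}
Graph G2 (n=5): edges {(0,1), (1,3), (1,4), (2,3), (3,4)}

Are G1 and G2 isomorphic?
Yes, isomorphic

The graphs are isomorphic.
One valid mapping φ: V(G1) → V(G2): 0→3, 1→4, 2→1, 3→2, 4→0

Verify φ preserves adjacency — for each edge of G1, its image is an edge of G2:
  (0,1) → (φ(0),φ(1)) = (3,4) ∈ E(G2) ✓
  (0,2) → (φ(0),φ(2)) = (1,3) ∈ E(G2) ✓
  (0,3) → (φ(0),φ(3)) = (2,3) ∈ E(G2) ✓
  (1,2) → (φ(1),φ(2)) = (1,4) ∈ E(G2) ✓
  (2,4) → (φ(2),φ(4)) = (0,1) ∈ E(G2) ✓
All 5 edges of G1 map to edges of G2, and |E(G1)| = |E(G2)| = 5, so φ is a bijection on edges as well as vertices. Hence G1 ≅ G2.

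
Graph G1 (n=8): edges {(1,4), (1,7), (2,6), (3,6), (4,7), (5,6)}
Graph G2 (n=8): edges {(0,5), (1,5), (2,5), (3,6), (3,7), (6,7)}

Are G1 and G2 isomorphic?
Yes, isomorphic

The graphs are isomorphic.
One valid mapping φ: V(G1) → V(G2): 0→4, 1→3, 2→2, 3→0, 4→7, 5→1, 6→5, 7→6

Verify φ preserves adjacency — for each edge of G1, its image is an edge of G2:
  (1,4) → (φ(1),φ(4)) = (3,7) ∈ E(G2) ✓
  (1,7) → (φ(1),φ(7)) = (3,6) ∈ E(G2) ✓
  (2,6) → (φ(2),φ(6)) = (2,5) ∈ E(G2) ✓
  (3,6) → (φ(3),φ(6)) = (0,5) ∈ E(G2) ✓
  (4,7) → (φ(4),φ(7)) = (6,7) ∈ E(G2) ✓
  (5,6) → (φ(5),φ(6)) = (1,5) ∈ E(G2) ✓
All 6 edges of G1 map to edges of G2, and |E(G1)| = |E(G2)| = 6, so φ is a bijection on edges as well as vertices. Hence G1 ≅ G2.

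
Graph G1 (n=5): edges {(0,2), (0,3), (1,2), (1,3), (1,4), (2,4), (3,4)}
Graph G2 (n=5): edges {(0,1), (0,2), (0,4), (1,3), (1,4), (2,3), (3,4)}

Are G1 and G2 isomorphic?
Yes, isomorphic

The graphs are isomorphic.
One valid mapping φ: V(G1) → V(G2): 0→2, 1→4, 2→3, 3→0, 4→1

Verify φ preserves adjacency — for each edge of G1, its image is an edge of G2:
  (0,2) → (φ(0),φ(2)) = (2,3) ∈ E(G2) ✓
  (0,3) → (φ(0),φ(3)) = (0,2) ∈ E(G2) ✓
  (1,2) → (φ(1),φ(2)) = (3,4) ∈ E(G2) ✓
  (1,3) → (φ(1),φ(3)) = (0,4) ∈ E(G2) ✓
  (1,4) → (φ(1),φ(4)) = (1,4) ∈ E(G2) ✓
  (2,4) → (φ(2),φ(4)) = (1,3) ∈ E(G2) ✓
  (3,4) → (φ(3),φ(4)) = (0,1) ∈ E(G2) ✓
All 7 edges of G1 map to edges of G2, and |E(G1)| = |E(G2)| = 7, so φ is a bijection on edges as well as vertices. Hence G1 ≅ G2.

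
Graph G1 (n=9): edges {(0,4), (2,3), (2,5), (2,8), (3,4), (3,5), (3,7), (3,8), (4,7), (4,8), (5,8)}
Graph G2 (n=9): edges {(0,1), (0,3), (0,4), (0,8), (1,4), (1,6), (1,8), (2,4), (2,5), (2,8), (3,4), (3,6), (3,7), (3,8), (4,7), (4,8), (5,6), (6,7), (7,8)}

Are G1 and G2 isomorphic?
No, not isomorphic

The graphs are NOT isomorphic.

Degrees in G1: deg(0)=1, deg(1)=0, deg(2)=3, deg(3)=5, deg(4)=4, deg(5)=3, deg(6)=0, deg(7)=2, deg(8)=4.
Sorted degree sequence of G1: [5, 4, 4, 3, 3, 2, 1, 0, 0].
Degrees in G2: deg(0)=4, deg(1)=4, deg(2)=3, deg(3)=5, deg(4)=6, deg(5)=2, deg(6)=4, deg(7)=4, deg(8)=6.
Sorted degree sequence of G2: [6, 6, 5, 4, 4, 4, 4, 3, 2].
The (sorted) degree sequence is an isomorphism invariant, so since G1 and G2 have different degree sequences they cannot be isomorphic.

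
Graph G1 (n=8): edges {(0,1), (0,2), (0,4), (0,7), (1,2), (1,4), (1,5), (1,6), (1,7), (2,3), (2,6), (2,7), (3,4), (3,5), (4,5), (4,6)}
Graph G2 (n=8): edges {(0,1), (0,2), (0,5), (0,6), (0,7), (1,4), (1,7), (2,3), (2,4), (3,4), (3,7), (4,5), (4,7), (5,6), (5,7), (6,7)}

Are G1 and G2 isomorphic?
Yes, isomorphic

The graphs are isomorphic.
One valid mapping φ: V(G1) → V(G2): 0→5, 1→7, 2→0, 3→2, 4→4, 5→3, 6→1, 7→6

Verify φ preserves adjacency — for each edge of G1, its image is an edge of G2:
  (0,1) → (φ(0),φ(1)) = (5,7) ∈ E(G2) ✓
  (0,2) → (φ(0),φ(2)) = (0,5) ∈ E(G2) ✓
  (0,4) → (φ(0),φ(4)) = (4,5) ∈ E(G2) ✓
  (0,7) → (φ(0),φ(7)) = (5,6) ∈ E(G2) ✓
  (1,2) → (φ(1),φ(2)) = (0,7) ∈ E(G2) ✓
  (1,4) → (φ(1),φ(4)) = (4,7) ∈ E(G2) ✓
  (1,5) → (φ(1),φ(5)) = (3,7) ∈ E(G2) ✓
  (1,6) → (φ(1),φ(6)) = (1,7) ∈ E(G2) ✓
  (1,7) → (φ(1),φ(7)) = (6,7) ∈ E(G2) ✓
  (2,3) → (φ(2),φ(3)) = (0,2) ∈ E(G2) ✓
  (2,6) → (φ(2),φ(6)) = (0,1) ∈ E(G2) ✓
  (2,7) → (φ(2),φ(7)) = (0,6) ∈ E(G2) ✓
  (3,4) → (φ(3),φ(4)) = (2,4) ∈ E(G2) ✓
  (3,5) → (φ(3),φ(5)) = (2,3) ∈ E(G2) ✓
  (4,5) → (φ(4),φ(5)) = (3,4) ∈ E(G2) ✓
  (4,6) → (φ(4),φ(6)) = (1,4) ∈ E(G2) ✓
All 16 edges of G1 map to edges of G2, and |E(G1)| = |E(G2)| = 16, so φ is a bijection on edges as well as vertices. Hence G1 ≅ G2.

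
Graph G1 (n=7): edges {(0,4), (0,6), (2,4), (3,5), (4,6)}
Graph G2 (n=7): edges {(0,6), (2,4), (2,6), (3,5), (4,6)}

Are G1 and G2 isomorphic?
Yes, isomorphic

The graphs are isomorphic.
One valid mapping φ: V(G1) → V(G2): 0→4, 1→1, 2→0, 3→3, 4→6, 5→5, 6→2

Verify φ preserves adjacency — for each edge of G1, its image is an edge of G2:
  (0,4) → (φ(0),φ(4)) = (4,6) ∈ E(G2) ✓
  (0,6) → (φ(0),φ(6)) = (2,4) ∈ E(G2) ✓
  (2,4) → (φ(2),φ(4)) = (0,6) ∈ E(G2) ✓
  (3,5) → (φ(3),φ(5)) = (3,5) ∈ E(G2) ✓
  (4,6) → (φ(4),φ(6)) = (2,6) ∈ E(G2) ✓
All 5 edges of G1 map to edges of G2, and |E(G1)| = |E(G2)| = 5, so φ is a bijection on edges as well as vertices. Hence G1 ≅ G2.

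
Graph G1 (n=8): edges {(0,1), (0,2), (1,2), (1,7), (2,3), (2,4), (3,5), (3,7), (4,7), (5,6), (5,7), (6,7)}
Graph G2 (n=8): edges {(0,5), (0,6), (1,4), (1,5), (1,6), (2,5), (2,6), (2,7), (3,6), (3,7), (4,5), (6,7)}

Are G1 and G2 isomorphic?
Yes, isomorphic

The graphs are isomorphic.
One valid mapping φ: V(G1) → V(G2): 0→4, 1→1, 2→5, 3→2, 4→0, 5→7, 6→3, 7→6

Verify φ preserves adjacency — for each edge of G1, its image is an edge of G2:
  (0,1) → (φ(0),φ(1)) = (1,4) ∈ E(G2) ✓
  (0,2) → (φ(0),φ(2)) = (4,5) ∈ E(G2) ✓
  (1,2) → (φ(1),φ(2)) = (1,5) ∈ E(G2) ✓
  (1,7) → (φ(1),φ(7)) = (1,6) ∈ E(G2) ✓
  (2,3) → (φ(2),φ(3)) = (2,5) ∈ E(G2) ✓
  (2,4) → (φ(2),φ(4)) = (0,5) ∈ E(G2) ✓
  (3,5) → (φ(3),φ(5)) = (2,7) ∈ E(G2) ✓
  (3,7) → (φ(3),φ(7)) = (2,6) ∈ E(G2) ✓
  (4,7) → (φ(4),φ(7)) = (0,6) ∈ E(G2) ✓
  (5,6) → (φ(5),φ(6)) = (3,7) ∈ E(G2) ✓
  (5,7) → (φ(5),φ(7)) = (6,7) ∈ E(G2) ✓
  (6,7) → (φ(6),φ(7)) = (3,6) ∈ E(G2) ✓
All 12 edges of G1 map to edges of G2, and |E(G1)| = |E(G2)| = 12, so φ is a bijection on edges as well as vertices. Hence G1 ≅ G2.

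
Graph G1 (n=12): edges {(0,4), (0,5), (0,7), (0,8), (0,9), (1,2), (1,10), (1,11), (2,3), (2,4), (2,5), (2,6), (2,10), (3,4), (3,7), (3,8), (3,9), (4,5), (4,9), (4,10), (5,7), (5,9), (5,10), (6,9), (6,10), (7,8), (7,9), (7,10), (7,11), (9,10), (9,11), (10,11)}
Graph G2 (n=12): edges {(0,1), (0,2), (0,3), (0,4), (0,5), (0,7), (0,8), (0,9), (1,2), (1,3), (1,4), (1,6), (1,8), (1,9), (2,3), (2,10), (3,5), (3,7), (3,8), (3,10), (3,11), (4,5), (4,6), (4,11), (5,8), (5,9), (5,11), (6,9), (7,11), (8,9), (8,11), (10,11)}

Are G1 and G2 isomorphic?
Yes, isomorphic

The graphs are isomorphic.
One valid mapping φ: V(G1) → V(G2): 0→9, 1→10, 2→11, 3→4, 4→5, 5→8, 6→7, 7→1, 8→6, 9→0, 10→3, 11→2

Verify φ preserves adjacency — for each edge of G1, its image is an edge of G2:
  (0,4) → (φ(0),φ(4)) = (5,9) ∈ E(G2) ✓
  (0,5) → (φ(0),φ(5)) = (8,9) ∈ E(G2) ✓
  (0,7) → (φ(0),φ(7)) = (1,9) ∈ E(G2) ✓
  (0,8) → (φ(0),φ(8)) = (6,9) ∈ E(G2) ✓
  (0,9) → (φ(0),φ(9)) = (0,9) ∈ E(G2) ✓
  (1,2) → (φ(1),φ(2)) = (10,11) ∈ E(G2) ✓
  (1,10) → (φ(1),φ(10)) = (3,10) ∈ E(G2) ✓
  (1,11) → (φ(1),φ(11)) = (2,10) ∈ E(G2) ✓
  (2,3) → (φ(2),φ(3)) = (4,11) ∈ E(G2) ✓
  (2,4) → (φ(2),φ(4)) = (5,11) ∈ E(G2) ✓
  (2,5) → (φ(2),φ(5)) = (8,11) ∈ E(G2) ✓
  (2,6) → (φ(2),φ(6)) = (7,11) ∈ E(G2) ✓
  (2,10) → (φ(2),φ(10)) = (3,11) ∈ E(G2) ✓
  (3,4) → (φ(3),φ(4)) = (4,5) ∈ E(G2) ✓
  (3,7) → (φ(3),φ(7)) = (1,4) ∈ E(G2) ✓
  (3,8) → (φ(3),φ(8)) = (4,6) ∈ E(G2) ✓
  (3,9) → (φ(3),φ(9)) = (0,4) ∈ E(G2) ✓
  (4,5) → (φ(4),φ(5)) = (5,8) ∈ E(G2) ✓
  (4,9) → (φ(4),φ(9)) = (0,5) ∈ E(G2) ✓
  (4,10) → (φ(4),φ(10)) = (3,5) ∈ E(G2) ✓
  (5,7) → (φ(5),φ(7)) = (1,8) ∈ E(G2) ✓
  (5,9) → (φ(5),φ(9)) = (0,8) ∈ E(G2) ✓
  (5,10) → (φ(5),φ(10)) = (3,8) ∈ E(G2) ✓
  (6,9) → (φ(6),φ(9)) = (0,7) ∈ E(G2) ✓
  (6,10) → (φ(6),φ(10)) = (3,7) ∈ E(G2) ✓
  (7,8) → (φ(7),φ(8)) = (1,6) ∈ E(G2) ✓
  (7,9) → (φ(7),φ(9)) = (0,1) ∈ E(G2) ✓
  (7,10) → (φ(7),φ(10)) = (1,3) ∈ E(G2) ✓
  (7,11) → (φ(7),φ(11)) = (1,2) ∈ E(G2) ✓
  (9,10) → (φ(9),φ(10)) = (0,3) ∈ E(G2) ✓
  (9,11) → (φ(9),φ(11)) = (0,2) ∈ E(G2) ✓
  (10,11) → (φ(10),φ(11)) = (2,3) ∈ E(G2) ✓
All 32 edges of G1 map to edges of G2, and |E(G1)| = |E(G2)| = 32, so φ is a bijection on edges as well as vertices. Hence G1 ≅ G2.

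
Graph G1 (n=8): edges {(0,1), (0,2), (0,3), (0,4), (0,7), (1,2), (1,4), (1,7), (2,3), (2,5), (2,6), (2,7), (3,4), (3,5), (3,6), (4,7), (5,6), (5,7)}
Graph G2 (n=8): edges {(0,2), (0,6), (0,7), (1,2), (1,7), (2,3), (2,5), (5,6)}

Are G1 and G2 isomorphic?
No, not isomorphic

The graphs are NOT isomorphic.

Counting triangles (3-cliques): G1 has 14, G2 has 0.
Triangle count is an isomorphism invariant, so differing triangle counts rule out isomorphism.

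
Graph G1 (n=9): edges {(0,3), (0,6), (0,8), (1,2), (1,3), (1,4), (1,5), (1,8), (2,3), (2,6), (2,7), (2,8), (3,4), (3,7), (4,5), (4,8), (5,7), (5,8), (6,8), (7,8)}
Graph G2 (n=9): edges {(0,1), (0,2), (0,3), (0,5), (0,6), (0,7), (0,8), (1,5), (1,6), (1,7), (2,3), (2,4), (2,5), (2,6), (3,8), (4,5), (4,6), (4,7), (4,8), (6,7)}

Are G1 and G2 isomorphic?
Yes, isomorphic

The graphs are isomorphic.
One valid mapping φ: V(G1) → V(G2): 0→8, 1→6, 2→2, 3→4, 4→7, 5→1, 6→3, 7→5, 8→0

Verify φ preserves adjacency — for each edge of G1, its image is an edge of G2:
  (0,3) → (φ(0),φ(3)) = (4,8) ∈ E(G2) ✓
  (0,6) → (φ(0),φ(6)) = (3,8) ∈ E(G2) ✓
  (0,8) → (φ(0),φ(8)) = (0,8) ∈ E(G2) ✓
  (1,2) → (φ(1),φ(2)) = (2,6) ∈ E(G2) ✓
  (1,3) → (φ(1),φ(3)) = (4,6) ∈ E(G2) ✓
  (1,4) → (φ(1),φ(4)) = (6,7) ∈ E(G2) ✓
  (1,5) → (φ(1),φ(5)) = (1,6) ∈ E(G2) ✓
  (1,8) → (φ(1),φ(8)) = (0,6) ∈ E(G2) ✓
  (2,3) → (φ(2),φ(3)) = (2,4) ∈ E(G2) ✓
  (2,6) → (φ(2),φ(6)) = (2,3) ∈ E(G2) ✓
  (2,7) → (φ(2),φ(7)) = (2,5) ∈ E(G2) ✓
  (2,8) → (φ(2),φ(8)) = (0,2) ∈ E(G2) ✓
  (3,4) → (φ(3),φ(4)) = (4,7) ∈ E(G2) ✓
  (3,7) → (φ(3),φ(7)) = (4,5) ∈ E(G2) ✓
  (4,5) → (φ(4),φ(5)) = (1,7) ∈ E(G2) ✓
  (4,8) → (φ(4),φ(8)) = (0,7) ∈ E(G2) ✓
  (5,7) → (φ(5),φ(7)) = (1,5) ∈ E(G2) ✓
  (5,8) → (φ(5),φ(8)) = (0,1) ∈ E(G2) ✓
  (6,8) → (φ(6),φ(8)) = (0,3) ∈ E(G2) ✓
  (7,8) → (φ(7),φ(8)) = (0,5) ∈ E(G2) ✓
All 20 edges of G1 map to edges of G2, and |E(G1)| = |E(G2)| = 20, so φ is a bijection on edges as well as vertices. Hence G1 ≅ G2.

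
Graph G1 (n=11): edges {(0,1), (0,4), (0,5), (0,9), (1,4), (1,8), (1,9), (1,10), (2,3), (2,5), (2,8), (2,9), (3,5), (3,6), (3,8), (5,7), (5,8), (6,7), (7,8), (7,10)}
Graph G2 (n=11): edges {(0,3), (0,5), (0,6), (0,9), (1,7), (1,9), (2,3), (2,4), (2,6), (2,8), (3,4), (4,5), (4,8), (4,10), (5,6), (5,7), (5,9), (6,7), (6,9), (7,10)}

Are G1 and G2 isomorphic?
Yes, isomorphic

The graphs are isomorphic.
One valid mapping φ: V(G1) → V(G2): 0→2, 1→4, 2→0, 3→9, 4→8, 5→6, 6→1, 7→7, 8→5, 9→3, 10→10

Verify φ preserves adjacency — for each edge of G1, its image is an edge of G2:
  (0,1) → (φ(0),φ(1)) = (2,4) ∈ E(G2) ✓
  (0,4) → (φ(0),φ(4)) = (2,8) ∈ E(G2) ✓
  (0,5) → (φ(0),φ(5)) = (2,6) ∈ E(G2) ✓
  (0,9) → (φ(0),φ(9)) = (2,3) ∈ E(G2) ✓
  (1,4) → (φ(1),φ(4)) = (4,8) ∈ E(G2) ✓
  (1,8) → (φ(1),φ(8)) = (4,5) ∈ E(G2) ✓
  (1,9) → (φ(1),φ(9)) = (3,4) ∈ E(G2) ✓
  (1,10) → (φ(1),φ(10)) = (4,10) ∈ E(G2) ✓
  (2,3) → (φ(2),φ(3)) = (0,9) ∈ E(G2) ✓
  (2,5) → (φ(2),φ(5)) = (0,6) ∈ E(G2) ✓
  (2,8) → (φ(2),φ(8)) = (0,5) ∈ E(G2) ✓
  (2,9) → (φ(2),φ(9)) = (0,3) ∈ E(G2) ✓
  (3,5) → (φ(3),φ(5)) = (6,9) ∈ E(G2) ✓
  (3,6) → (φ(3),φ(6)) = (1,9) ∈ E(G2) ✓
  (3,8) → (φ(3),φ(8)) = (5,9) ∈ E(G2) ✓
  (5,7) → (φ(5),φ(7)) = (6,7) ∈ E(G2) ✓
  (5,8) → (φ(5),φ(8)) = (5,6) ∈ E(G2) ✓
  (6,7) → (φ(6),φ(7)) = (1,7) ∈ E(G2) ✓
  (7,8) → (φ(7),φ(8)) = (5,7) ∈ E(G2) ✓
  (7,10) → (φ(7),φ(10)) = (7,10) ∈ E(G2) ✓
All 20 edges of G1 map to edges of G2, and |E(G1)| = |E(G2)| = 20, so φ is a bijection on edges as well as vertices. Hence G1 ≅ G2.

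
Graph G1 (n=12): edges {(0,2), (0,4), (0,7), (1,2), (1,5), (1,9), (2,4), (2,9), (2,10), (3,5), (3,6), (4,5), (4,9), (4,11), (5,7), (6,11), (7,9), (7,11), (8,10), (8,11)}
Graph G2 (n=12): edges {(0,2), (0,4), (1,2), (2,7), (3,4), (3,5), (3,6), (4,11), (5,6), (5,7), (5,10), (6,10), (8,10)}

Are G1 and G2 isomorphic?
No, not isomorphic

The graphs are NOT isomorphic.

Connected components of G1: 1 component(s) with vertex sets [[0, 1, 2, 3, 4, 5, 6, 7, 8, 9, 10, 11]], sizes [12].
Connected components of G2: 2 component(s) with vertex sets [[9], [0, 1, 2, 3, 4, 5, 6, 7, 8, 10, 11]], sizes [1, 11].
The number of connected components (and the multiset of component sizes) is an isomorphism invariant — an isomorphism maps each component of G1 bijectively onto a component of G2. Since G1 has 1 component(s) and G2 has 2, they cannot be isomorphic.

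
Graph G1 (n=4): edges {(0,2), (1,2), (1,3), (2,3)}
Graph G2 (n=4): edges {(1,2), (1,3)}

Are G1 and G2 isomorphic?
No, not isomorphic

The graphs are NOT isomorphic.

Counting edges: G1 has 4 edge(s); G2 has 2 edge(s).
Edge count is an isomorphism invariant (a bijection on vertices induces a bijection on edges), so differing edge counts rule out isomorphism.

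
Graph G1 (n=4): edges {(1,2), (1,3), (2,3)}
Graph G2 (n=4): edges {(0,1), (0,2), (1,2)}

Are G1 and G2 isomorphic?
Yes, isomorphic

The graphs are isomorphic.
One valid mapping φ: V(G1) → V(G2): 0→3, 1→0, 2→1, 3→2

Verify φ preserves adjacency — for each edge of G1, its image is an edge of G2:
  (1,2) → (φ(1),φ(2)) = (0,1) ∈ E(G2) ✓
  (1,3) → (φ(1),φ(3)) = (0,2) ∈ E(G2) ✓
  (2,3) → (φ(2),φ(3)) = (1,2) ∈ E(G2) ✓
All 3 edges of G1 map to edges of G2, and |E(G1)| = |E(G2)| = 3, so φ is a bijection on edges as well as vertices. Hence G1 ≅ G2.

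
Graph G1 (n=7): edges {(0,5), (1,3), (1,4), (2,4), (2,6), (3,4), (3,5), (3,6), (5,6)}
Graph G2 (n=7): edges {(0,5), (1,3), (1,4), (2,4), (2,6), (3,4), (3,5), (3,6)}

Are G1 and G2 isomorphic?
No, not isomorphic

The graphs are NOT isomorphic.

Counting edges: G1 has 9 edge(s); G2 has 8 edge(s).
Edge count is an isomorphism invariant (a bijection on vertices induces a bijection on edges), so differing edge counts rule out isomorphism.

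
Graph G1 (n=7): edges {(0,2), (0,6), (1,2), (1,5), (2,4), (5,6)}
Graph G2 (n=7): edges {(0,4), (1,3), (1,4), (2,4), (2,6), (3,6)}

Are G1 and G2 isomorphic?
Yes, isomorphic

The graphs are isomorphic.
One valid mapping φ: V(G1) → V(G2): 0→1, 1→2, 2→4, 3→5, 4→0, 5→6, 6→3

Verify φ preserves adjacency — for each edge of G1, its image is an edge of G2:
  (0,2) → (φ(0),φ(2)) = (1,4) ∈ E(G2) ✓
  (0,6) → (φ(0),φ(6)) = (1,3) ∈ E(G2) ✓
  (1,2) → (φ(1),φ(2)) = (2,4) ∈ E(G2) ✓
  (1,5) → (φ(1),φ(5)) = (2,6) ∈ E(G2) ✓
  (2,4) → (φ(2),φ(4)) = (0,4) ∈ E(G2) ✓
  (5,6) → (φ(5),φ(6)) = (3,6) ∈ E(G2) ✓
All 6 edges of G1 map to edges of G2, and |E(G1)| = |E(G2)| = 6, so φ is a bijection on edges as well as vertices. Hence G1 ≅ G2.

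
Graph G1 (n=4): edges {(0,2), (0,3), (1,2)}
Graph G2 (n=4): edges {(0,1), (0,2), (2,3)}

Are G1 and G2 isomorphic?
Yes, isomorphic

The graphs are isomorphic.
One valid mapping φ: V(G1) → V(G2): 0→0, 1→3, 2→2, 3→1

Verify φ preserves adjacency — for each edge of G1, its image is an edge of G2:
  (0,2) → (φ(0),φ(2)) = (0,2) ∈ E(G2) ✓
  (0,3) → (φ(0),φ(3)) = (0,1) ∈ E(G2) ✓
  (1,2) → (φ(1),φ(2)) = (2,3) ∈ E(G2) ✓
All 3 edges of G1 map to edges of G2, and |E(G1)| = |E(G2)| = 3, so φ is a bijection on edges as well as vertices. Hence G1 ≅ G2.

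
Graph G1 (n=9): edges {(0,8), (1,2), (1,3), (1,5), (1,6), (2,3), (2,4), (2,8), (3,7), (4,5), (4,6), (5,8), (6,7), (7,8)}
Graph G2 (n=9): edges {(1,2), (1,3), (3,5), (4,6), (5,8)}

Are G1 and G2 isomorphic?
No, not isomorphic

The graphs are NOT isomorphic.

Connected components of G1: 1 component(s) with vertex sets [[0, 1, 2, 3, 4, 5, 6, 7, 8]], sizes [9].
Connected components of G2: 4 component(s) with vertex sets [[0], [7], [4, 6], [1, 2, 3, 5, 8]], sizes [1, 1, 2, 5].
The number of connected components (and the multiset of component sizes) is an isomorphism invariant — an isomorphism maps each component of G1 bijectively onto a component of G2. Since G1 has 1 component(s) and G2 has 4, they cannot be isomorphic.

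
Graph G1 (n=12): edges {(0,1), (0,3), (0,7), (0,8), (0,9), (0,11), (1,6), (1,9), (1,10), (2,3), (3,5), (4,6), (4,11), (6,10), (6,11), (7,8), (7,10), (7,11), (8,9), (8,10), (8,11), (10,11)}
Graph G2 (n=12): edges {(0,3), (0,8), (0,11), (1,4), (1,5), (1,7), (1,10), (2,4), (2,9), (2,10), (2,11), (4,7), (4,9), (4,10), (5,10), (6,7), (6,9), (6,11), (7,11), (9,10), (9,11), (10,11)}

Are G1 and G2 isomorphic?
Yes, isomorphic

The graphs are isomorphic.
One valid mapping φ: V(G1) → V(G2): 0→11, 1→7, 2→8, 3→0, 4→5, 5→3, 6→1, 7→2, 8→9, 9→6, 10→4, 11→10

Verify φ preserves adjacency — for each edge of G1, its image is an edge of G2:
  (0,1) → (φ(0),φ(1)) = (7,11) ∈ E(G2) ✓
  (0,3) → (φ(0),φ(3)) = (0,11) ∈ E(G2) ✓
  (0,7) → (φ(0),φ(7)) = (2,11) ∈ E(G2) ✓
  (0,8) → (φ(0),φ(8)) = (9,11) ∈ E(G2) ✓
  (0,9) → (φ(0),φ(9)) = (6,11) ∈ E(G2) ✓
  (0,11) → (φ(0),φ(11)) = (10,11) ∈ E(G2) ✓
  (1,6) → (φ(1),φ(6)) = (1,7) ∈ E(G2) ✓
  (1,9) → (φ(1),φ(9)) = (6,7) ∈ E(G2) ✓
  (1,10) → (φ(1),φ(10)) = (4,7) ∈ E(G2) ✓
  (2,3) → (φ(2),φ(3)) = (0,8) ∈ E(G2) ✓
  (3,5) → (φ(3),φ(5)) = (0,3) ∈ E(G2) ✓
  (4,6) → (φ(4),φ(6)) = (1,5) ∈ E(G2) ✓
  (4,11) → (φ(4),φ(11)) = (5,10) ∈ E(G2) ✓
  (6,10) → (φ(6),φ(10)) = (1,4) ∈ E(G2) ✓
  (6,11) → (φ(6),φ(11)) = (1,10) ∈ E(G2) ✓
  (7,8) → (φ(7),φ(8)) = (2,9) ∈ E(G2) ✓
  (7,10) → (φ(7),φ(10)) = (2,4) ∈ E(G2) ✓
  (7,11) → (φ(7),φ(11)) = (2,10) ∈ E(G2) ✓
  (8,9) → (φ(8),φ(9)) = (6,9) ∈ E(G2) ✓
  (8,10) → (φ(8),φ(10)) = (4,9) ∈ E(G2) ✓
  (8,11) → (φ(8),φ(11)) = (9,10) ∈ E(G2) ✓
  (10,11) → (φ(10),φ(11)) = (4,10) ∈ E(G2) ✓
All 22 edges of G1 map to edges of G2, and |E(G1)| = |E(G2)| = 22, so φ is a bijection on edges as well as vertices. Hence G1 ≅ G2.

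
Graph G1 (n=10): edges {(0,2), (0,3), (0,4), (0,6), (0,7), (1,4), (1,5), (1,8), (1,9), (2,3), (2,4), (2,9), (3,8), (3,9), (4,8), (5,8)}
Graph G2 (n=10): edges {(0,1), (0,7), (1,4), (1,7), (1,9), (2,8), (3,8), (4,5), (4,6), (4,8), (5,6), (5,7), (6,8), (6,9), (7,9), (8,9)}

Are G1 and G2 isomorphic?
Yes, isomorphic

The graphs are isomorphic.
One valid mapping φ: V(G1) → V(G2): 0→8, 1→7, 2→6, 3→4, 4→9, 5→0, 6→3, 7→2, 8→1, 9→5

Verify φ preserves adjacency — for each edge of G1, its image is an edge of G2:
  (0,2) → (φ(0),φ(2)) = (6,8) ∈ E(G2) ✓
  (0,3) → (φ(0),φ(3)) = (4,8) ∈ E(G2) ✓
  (0,4) → (φ(0),φ(4)) = (8,9) ∈ E(G2) ✓
  (0,6) → (φ(0),φ(6)) = (3,8) ∈ E(G2) ✓
  (0,7) → (φ(0),φ(7)) = (2,8) ∈ E(G2) ✓
  (1,4) → (φ(1),φ(4)) = (7,9) ∈ E(G2) ✓
  (1,5) → (φ(1),φ(5)) = (0,7) ∈ E(G2) ✓
  (1,8) → (φ(1),φ(8)) = (1,7) ∈ E(G2) ✓
  (1,9) → (φ(1),φ(9)) = (5,7) ∈ E(G2) ✓
  (2,3) → (φ(2),φ(3)) = (4,6) ∈ E(G2) ✓
  (2,4) → (φ(2),φ(4)) = (6,9) ∈ E(G2) ✓
  (2,9) → (φ(2),φ(9)) = (5,6) ∈ E(G2) ✓
  (3,8) → (φ(3),φ(8)) = (1,4) ∈ E(G2) ✓
  (3,9) → (φ(3),φ(9)) = (4,5) ∈ E(G2) ✓
  (4,8) → (φ(4),φ(8)) = (1,9) ∈ E(G2) ✓
  (5,8) → (φ(5),φ(8)) = (0,1) ∈ E(G2) ✓
All 16 edges of G1 map to edges of G2, and |E(G1)| = |E(G2)| = 16, so φ is a bijection on edges as well as vertices. Hence G1 ≅ G2.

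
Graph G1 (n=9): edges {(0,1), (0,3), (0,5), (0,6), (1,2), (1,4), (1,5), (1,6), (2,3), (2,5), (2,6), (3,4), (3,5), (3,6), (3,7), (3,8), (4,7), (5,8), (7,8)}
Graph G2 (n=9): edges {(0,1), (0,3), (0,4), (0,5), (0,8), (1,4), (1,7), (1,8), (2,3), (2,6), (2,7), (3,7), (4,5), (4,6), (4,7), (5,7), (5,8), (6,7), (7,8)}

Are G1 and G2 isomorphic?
Yes, isomorphic

The graphs are isomorphic.
One valid mapping φ: V(G1) → V(G2): 0→5, 1→0, 2→1, 3→7, 4→3, 5→4, 6→8, 7→2, 8→6

Verify φ preserves adjacency — for each edge of G1, its image is an edge of G2:
  (0,1) → (φ(0),φ(1)) = (0,5) ∈ E(G2) ✓
  (0,3) → (φ(0),φ(3)) = (5,7) ∈ E(G2) ✓
  (0,5) → (φ(0),φ(5)) = (4,5) ∈ E(G2) ✓
  (0,6) → (φ(0),φ(6)) = (5,8) ∈ E(G2) ✓
  (1,2) → (φ(1),φ(2)) = (0,1) ∈ E(G2) ✓
  (1,4) → (φ(1),φ(4)) = (0,3) ∈ E(G2) ✓
  (1,5) → (φ(1),φ(5)) = (0,4) ∈ E(G2) ✓
  (1,6) → (φ(1),φ(6)) = (0,8) ∈ E(G2) ✓
  (2,3) → (φ(2),φ(3)) = (1,7) ∈ E(G2) ✓
  (2,5) → (φ(2),φ(5)) = (1,4) ∈ E(G2) ✓
  (2,6) → (φ(2),φ(6)) = (1,8) ∈ E(G2) ✓
  (3,4) → (φ(3),φ(4)) = (3,7) ∈ E(G2) ✓
  (3,5) → (φ(3),φ(5)) = (4,7) ∈ E(G2) ✓
  (3,6) → (φ(3),φ(6)) = (7,8) ∈ E(G2) ✓
  (3,7) → (φ(3),φ(7)) = (2,7) ∈ E(G2) ✓
  (3,8) → (φ(3),φ(8)) = (6,7) ∈ E(G2) ✓
  (4,7) → (φ(4),φ(7)) = (2,3) ∈ E(G2) ✓
  (5,8) → (φ(5),φ(8)) = (4,6) ∈ E(G2) ✓
  (7,8) → (φ(7),φ(8)) = (2,6) ∈ E(G2) ✓
All 19 edges of G1 map to edges of G2, and |E(G1)| = |E(G2)| = 19, so φ is a bijection on edges as well as vertices. Hence G1 ≅ G2.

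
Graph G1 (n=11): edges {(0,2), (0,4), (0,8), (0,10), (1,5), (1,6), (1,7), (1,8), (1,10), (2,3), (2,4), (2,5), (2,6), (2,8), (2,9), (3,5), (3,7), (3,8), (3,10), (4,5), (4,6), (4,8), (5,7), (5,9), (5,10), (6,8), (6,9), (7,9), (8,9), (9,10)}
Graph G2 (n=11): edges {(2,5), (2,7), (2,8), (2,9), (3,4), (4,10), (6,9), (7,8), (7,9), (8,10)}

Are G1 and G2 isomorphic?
No, not isomorphic

The graphs are NOT isomorphic.

Connected components of G1: 1 component(s) with vertex sets [[0, 1, 2, 3, 4, 5, 6, 7, 8, 9, 10]], sizes [11].
Connected components of G2: 3 component(s) with vertex sets [[0], [1], [2, 3, 4, 5, 6, 7, 8, 9, 10]], sizes [1, 1, 9].
The number of connected components (and the multiset of component sizes) is an isomorphism invariant — an isomorphism maps each component of G1 bijectively onto a component of G2. Since G1 has 1 component(s) and G2 has 3, they cannot be isomorphic.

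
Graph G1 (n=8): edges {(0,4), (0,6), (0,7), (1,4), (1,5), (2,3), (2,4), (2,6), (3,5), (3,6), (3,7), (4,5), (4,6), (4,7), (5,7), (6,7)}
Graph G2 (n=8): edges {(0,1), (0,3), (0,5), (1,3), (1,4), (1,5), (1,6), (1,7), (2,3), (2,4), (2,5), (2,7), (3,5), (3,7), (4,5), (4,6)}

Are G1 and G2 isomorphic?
Yes, isomorphic

The graphs are isomorphic.
One valid mapping φ: V(G1) → V(G2): 0→0, 1→6, 2→7, 3→2, 4→1, 5→4, 6→3, 7→5

Verify φ preserves adjacency — for each edge of G1, its image is an edge of G2:
  (0,4) → (φ(0),φ(4)) = (0,1) ∈ E(G2) ✓
  (0,6) → (φ(0),φ(6)) = (0,3) ∈ E(G2) ✓
  (0,7) → (φ(0),φ(7)) = (0,5) ∈ E(G2) ✓
  (1,4) → (φ(1),φ(4)) = (1,6) ∈ E(G2) ✓
  (1,5) → (φ(1),φ(5)) = (4,6) ∈ E(G2) ✓
  (2,3) → (φ(2),φ(3)) = (2,7) ∈ E(G2) ✓
  (2,4) → (φ(2),φ(4)) = (1,7) ∈ E(G2) ✓
  (2,6) → (φ(2),φ(6)) = (3,7) ∈ E(G2) ✓
  (3,5) → (φ(3),φ(5)) = (2,4) ∈ E(G2) ✓
  (3,6) → (φ(3),φ(6)) = (2,3) ∈ E(G2) ✓
  (3,7) → (φ(3),φ(7)) = (2,5) ∈ E(G2) ✓
  (4,5) → (φ(4),φ(5)) = (1,4) ∈ E(G2) ✓
  (4,6) → (φ(4),φ(6)) = (1,3) ∈ E(G2) ✓
  (4,7) → (φ(4),φ(7)) = (1,5) ∈ E(G2) ✓
  (5,7) → (φ(5),φ(7)) = (4,5) ∈ E(G2) ✓
  (6,7) → (φ(6),φ(7)) = (3,5) ∈ E(G2) ✓
All 16 edges of G1 map to edges of G2, and |E(G1)| = |E(G2)| = 16, so φ is a bijection on edges as well as vertices. Hence G1 ≅ G2.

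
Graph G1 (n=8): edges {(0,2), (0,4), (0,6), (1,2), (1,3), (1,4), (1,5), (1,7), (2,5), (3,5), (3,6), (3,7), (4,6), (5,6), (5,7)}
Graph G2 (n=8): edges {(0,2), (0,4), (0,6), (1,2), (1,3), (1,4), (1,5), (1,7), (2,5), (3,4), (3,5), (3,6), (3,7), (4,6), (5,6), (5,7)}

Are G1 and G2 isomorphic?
No, not isomorphic

The graphs are NOT isomorphic.

Counting edges: G1 has 15 edge(s); G2 has 16 edge(s).
Edge count is an isomorphism invariant (a bijection on vertices induces a bijection on edges), so differing edge counts rule out isomorphism.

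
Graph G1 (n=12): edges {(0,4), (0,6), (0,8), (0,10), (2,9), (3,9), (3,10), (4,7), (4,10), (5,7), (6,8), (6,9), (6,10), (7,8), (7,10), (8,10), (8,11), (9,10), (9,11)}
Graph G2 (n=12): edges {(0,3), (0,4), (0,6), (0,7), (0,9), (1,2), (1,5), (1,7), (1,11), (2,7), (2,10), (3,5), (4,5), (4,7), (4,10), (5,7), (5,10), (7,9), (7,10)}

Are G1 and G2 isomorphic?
Yes, isomorphic

The graphs are isomorphic.
One valid mapping φ: V(G1) → V(G2): 0→10, 1→8, 2→6, 3→9, 4→2, 5→11, 6→4, 7→1, 8→5, 9→0, 10→7, 11→3

Verify φ preserves adjacency — for each edge of G1, its image is an edge of G2:
  (0,4) → (φ(0),φ(4)) = (2,10) ∈ E(G2) ✓
  (0,6) → (φ(0),φ(6)) = (4,10) ∈ E(G2) ✓
  (0,8) → (φ(0),φ(8)) = (5,10) ∈ E(G2) ✓
  (0,10) → (φ(0),φ(10)) = (7,10) ∈ E(G2) ✓
  (2,9) → (φ(2),φ(9)) = (0,6) ∈ E(G2) ✓
  (3,9) → (φ(3),φ(9)) = (0,9) ∈ E(G2) ✓
  (3,10) → (φ(3),φ(10)) = (7,9) ∈ E(G2) ✓
  (4,7) → (φ(4),φ(7)) = (1,2) ∈ E(G2) ✓
  (4,10) → (φ(4),φ(10)) = (2,7) ∈ E(G2) ✓
  (5,7) → (φ(5),φ(7)) = (1,11) ∈ E(G2) ✓
  (6,8) → (φ(6),φ(8)) = (4,5) ∈ E(G2) ✓
  (6,9) → (φ(6),φ(9)) = (0,4) ∈ E(G2) ✓
  (6,10) → (φ(6),φ(10)) = (4,7) ∈ E(G2) ✓
  (7,8) → (φ(7),φ(8)) = (1,5) ∈ E(G2) ✓
  (7,10) → (φ(7),φ(10)) = (1,7) ∈ E(G2) ✓
  (8,10) → (φ(8),φ(10)) = (5,7) ∈ E(G2) ✓
  (8,11) → (φ(8),φ(11)) = (3,5) ∈ E(G2) ✓
  (9,10) → (φ(9),φ(10)) = (0,7) ∈ E(G2) ✓
  (9,11) → (φ(9),φ(11)) = (0,3) ∈ E(G2) ✓
All 19 edges of G1 map to edges of G2, and |E(G1)| = |E(G2)| = 19, so φ is a bijection on edges as well as vertices. Hence G1 ≅ G2.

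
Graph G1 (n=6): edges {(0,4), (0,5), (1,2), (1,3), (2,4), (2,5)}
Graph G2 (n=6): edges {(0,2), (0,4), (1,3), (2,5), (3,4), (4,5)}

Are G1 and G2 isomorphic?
Yes, isomorphic

The graphs are isomorphic.
One valid mapping φ: V(G1) → V(G2): 0→2, 1→3, 2→4, 3→1, 4→0, 5→5

Verify φ preserves adjacency — for each edge of G1, its image is an edge of G2:
  (0,4) → (φ(0),φ(4)) = (0,2) ∈ E(G2) ✓
  (0,5) → (φ(0),φ(5)) = (2,5) ∈ E(G2) ✓
  (1,2) → (φ(1),φ(2)) = (3,4) ∈ E(G2) ✓
  (1,3) → (φ(1),φ(3)) = (1,3) ∈ E(G2) ✓
  (2,4) → (φ(2),φ(4)) = (0,4) ∈ E(G2) ✓
  (2,5) → (φ(2),φ(5)) = (4,5) ∈ E(G2) ✓
All 6 edges of G1 map to edges of G2, and |E(G1)| = |E(G2)| = 6, so φ is a bijection on edges as well as vertices. Hence G1 ≅ G2.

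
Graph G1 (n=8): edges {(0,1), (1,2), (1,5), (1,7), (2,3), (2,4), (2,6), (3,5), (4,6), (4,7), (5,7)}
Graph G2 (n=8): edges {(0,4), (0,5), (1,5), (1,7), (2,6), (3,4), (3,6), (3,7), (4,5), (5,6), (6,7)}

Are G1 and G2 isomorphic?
Yes, isomorphic

The graphs are isomorphic.
One valid mapping φ: V(G1) → V(G2): 0→2, 1→6, 2→5, 3→1, 4→4, 5→7, 6→0, 7→3

Verify φ preserves adjacency — for each edge of G1, its image is an edge of G2:
  (0,1) → (φ(0),φ(1)) = (2,6) ∈ E(G2) ✓
  (1,2) → (φ(1),φ(2)) = (5,6) ∈ E(G2) ✓
  (1,5) → (φ(1),φ(5)) = (6,7) ∈ E(G2) ✓
  (1,7) → (φ(1),φ(7)) = (3,6) ∈ E(G2) ✓
  (2,3) → (φ(2),φ(3)) = (1,5) ∈ E(G2) ✓
  (2,4) → (φ(2),φ(4)) = (4,5) ∈ E(G2) ✓
  (2,6) → (φ(2),φ(6)) = (0,5) ∈ E(G2) ✓
  (3,5) → (φ(3),φ(5)) = (1,7) ∈ E(G2) ✓
  (4,6) → (φ(4),φ(6)) = (0,4) ∈ E(G2) ✓
  (4,7) → (φ(4),φ(7)) = (3,4) ∈ E(G2) ✓
  (5,7) → (φ(5),φ(7)) = (3,7) ∈ E(G2) ✓
All 11 edges of G1 map to edges of G2, and |E(G1)| = |E(G2)| = 11, so φ is a bijection on edges as well as vertices. Hence G1 ≅ G2.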